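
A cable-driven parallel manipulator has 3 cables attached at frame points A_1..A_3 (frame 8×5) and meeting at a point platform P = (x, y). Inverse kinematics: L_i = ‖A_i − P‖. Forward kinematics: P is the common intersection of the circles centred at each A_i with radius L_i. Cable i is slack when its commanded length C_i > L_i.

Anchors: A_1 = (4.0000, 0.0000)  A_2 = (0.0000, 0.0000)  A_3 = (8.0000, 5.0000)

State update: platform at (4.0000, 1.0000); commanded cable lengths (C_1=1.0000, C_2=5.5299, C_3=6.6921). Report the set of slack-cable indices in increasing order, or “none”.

cable 1: L_1 = ‖A_1−P‖ = 1.0000;  C_1 = 1.0000 → taut
cable 2: L_2 = ‖A_2−P‖ = 4.1231;  C_2 = 5.5299 → slack
cable 3: L_3 = ‖A_3−P‖ = 5.6569;  C_3 = 6.6921 → slack

2, 3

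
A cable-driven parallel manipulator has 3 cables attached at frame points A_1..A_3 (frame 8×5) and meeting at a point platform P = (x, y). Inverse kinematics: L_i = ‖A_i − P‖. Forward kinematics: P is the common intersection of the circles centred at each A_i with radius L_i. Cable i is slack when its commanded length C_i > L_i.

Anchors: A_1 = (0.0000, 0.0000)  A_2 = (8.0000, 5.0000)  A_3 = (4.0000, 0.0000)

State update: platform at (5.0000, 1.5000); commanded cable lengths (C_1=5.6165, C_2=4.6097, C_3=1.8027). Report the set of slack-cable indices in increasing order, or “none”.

i=1: geometric 5.2202 vs commanded 5.6165 ⇒ slack
i=2: geometric 4.6098 vs commanded 4.6097 ⇒ taut
i=3: geometric 1.8028 vs commanded 1.8027 ⇒ taut

1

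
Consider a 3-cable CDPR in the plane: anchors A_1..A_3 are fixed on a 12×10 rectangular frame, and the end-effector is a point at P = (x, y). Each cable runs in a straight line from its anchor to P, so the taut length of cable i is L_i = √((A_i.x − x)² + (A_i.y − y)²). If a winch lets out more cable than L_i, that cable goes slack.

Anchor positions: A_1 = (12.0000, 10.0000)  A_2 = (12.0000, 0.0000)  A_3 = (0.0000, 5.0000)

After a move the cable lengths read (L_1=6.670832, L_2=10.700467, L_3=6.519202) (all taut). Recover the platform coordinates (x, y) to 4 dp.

each cable: (A_i−P)·(A_i−P) = L_i²; let k_i = ‖A_i‖²−L_i²
k_1 = 144.0000+100.0000−44.5000 = 199.5000
row 1: 0.0000x + 20.0000y = 170.0000  (k_2=29.5000)
row 2: 24.0000x + 10.0000y = 217.0000  (k_3=-17.5000)
Cramer on rows 1–2 → x = 5.5000, y = 8.5000

(5.5000, 8.5000)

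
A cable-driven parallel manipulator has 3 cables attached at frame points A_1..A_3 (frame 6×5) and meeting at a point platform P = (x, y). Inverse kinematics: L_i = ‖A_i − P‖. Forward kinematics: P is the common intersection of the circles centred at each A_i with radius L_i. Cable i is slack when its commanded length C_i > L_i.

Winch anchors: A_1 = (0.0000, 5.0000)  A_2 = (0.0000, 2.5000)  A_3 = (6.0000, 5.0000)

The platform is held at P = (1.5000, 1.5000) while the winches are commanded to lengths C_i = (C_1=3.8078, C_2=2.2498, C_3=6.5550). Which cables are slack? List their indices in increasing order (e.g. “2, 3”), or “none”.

cable 1: L_1 = ‖A_1−P‖ = 3.8079;  C_1 = 3.8078 → taut
cable 2: L_2 = ‖A_2−P‖ = 1.8028;  C_2 = 2.2498 → slack
cable 3: L_3 = ‖A_3−P‖ = 5.7009;  C_3 = 6.5550 → slack

2, 3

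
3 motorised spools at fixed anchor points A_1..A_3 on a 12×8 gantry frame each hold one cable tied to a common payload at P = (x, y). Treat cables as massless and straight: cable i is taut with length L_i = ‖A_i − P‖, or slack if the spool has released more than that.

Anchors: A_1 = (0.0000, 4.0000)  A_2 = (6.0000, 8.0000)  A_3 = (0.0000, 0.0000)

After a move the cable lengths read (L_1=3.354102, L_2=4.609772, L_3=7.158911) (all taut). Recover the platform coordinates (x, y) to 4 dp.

(1.5000, 7.0000)

each cable: (A_i−P)·(A_i−P) = L_i²; let k_i = ‖A_i‖²−L_i²
k_1 = 0.0000+16.0000−11.2500 = 4.7500
row 1: -12.0000x − 8.0000y = -74.0000  (k_2=78.7500)
row 2: 0.0000x + 8.0000y = 56.0000  (k_3=-51.2500)
Cramer on rows 1–2 → x = 1.5000, y = 7.0000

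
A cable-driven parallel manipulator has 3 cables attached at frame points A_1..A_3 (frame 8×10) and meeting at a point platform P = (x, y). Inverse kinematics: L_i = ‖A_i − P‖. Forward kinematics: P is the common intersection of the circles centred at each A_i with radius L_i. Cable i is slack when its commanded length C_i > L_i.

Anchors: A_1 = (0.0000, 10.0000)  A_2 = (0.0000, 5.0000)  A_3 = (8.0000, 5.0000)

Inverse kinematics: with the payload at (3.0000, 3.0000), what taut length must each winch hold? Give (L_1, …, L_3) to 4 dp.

(7.6158, 3.6056, 5.3852)

L_1 = √((0.0000−3.0000)² + (10.0000−3.0000)²) = 7.6158
L_2 = √((0.0000−3.0000)² + (5.0000−3.0000)²) = 3.6056
L_3 = √((8.0000−3.0000)² + (5.0000−3.0000)²) = 5.3852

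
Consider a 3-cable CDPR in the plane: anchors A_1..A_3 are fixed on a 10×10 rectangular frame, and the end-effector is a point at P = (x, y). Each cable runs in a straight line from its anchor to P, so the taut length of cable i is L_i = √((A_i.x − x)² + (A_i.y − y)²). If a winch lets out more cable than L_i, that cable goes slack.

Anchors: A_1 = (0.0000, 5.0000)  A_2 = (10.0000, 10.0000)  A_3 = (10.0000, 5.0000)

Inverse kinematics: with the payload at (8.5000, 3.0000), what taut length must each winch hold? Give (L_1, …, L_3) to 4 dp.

(8.7321, 7.1589, 2.5000)

L_1: Δ = A_1−P = (-8.5000, 2.0000) → ‖Δ‖ = √76.2500 = 8.7321
L_2: Δ = A_2−P = (1.5000, 7.0000) → ‖Δ‖ = √51.2500 = 7.1589
L_3: Δ = A_3−P = (1.5000, 2.0000) → ‖Δ‖ = √6.2500 = 2.5000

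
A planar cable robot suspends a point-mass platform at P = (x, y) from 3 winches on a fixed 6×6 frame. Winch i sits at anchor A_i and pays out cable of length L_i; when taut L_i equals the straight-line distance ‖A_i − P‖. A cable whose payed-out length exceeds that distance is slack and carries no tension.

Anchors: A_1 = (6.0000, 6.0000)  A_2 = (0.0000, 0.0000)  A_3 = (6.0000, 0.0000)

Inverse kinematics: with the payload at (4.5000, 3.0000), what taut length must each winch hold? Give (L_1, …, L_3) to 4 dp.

(3.3541, 5.4083, 3.3541)

cable 1: Δx=1.5000, Δy=3.0000; L_1 = √(Δx²+Δy²) = 3.3541
cable 2: Δx=-4.5000, Δy=-3.0000; L_2 = √(Δx²+Δy²) = 5.4083
cable 3: Δx=1.5000, Δy=-3.0000; L_3 = √(Δx²+Δy²) = 3.3541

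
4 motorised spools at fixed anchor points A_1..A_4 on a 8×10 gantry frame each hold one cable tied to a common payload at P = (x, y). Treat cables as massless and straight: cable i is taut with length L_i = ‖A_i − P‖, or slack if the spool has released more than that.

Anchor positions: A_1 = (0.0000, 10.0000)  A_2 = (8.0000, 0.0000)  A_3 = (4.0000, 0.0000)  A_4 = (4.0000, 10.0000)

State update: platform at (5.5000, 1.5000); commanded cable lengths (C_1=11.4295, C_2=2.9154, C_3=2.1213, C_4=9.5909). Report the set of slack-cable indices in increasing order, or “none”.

1, 4

i=1: geometric 10.1242 vs commanded 11.4295 ⇒ slack
i=2: geometric 2.9155 vs commanded 2.9154 ⇒ taut
i=3: geometric 2.1213 vs commanded 2.1213 ⇒ taut
i=4: geometric 8.6313 vs commanded 9.5909 ⇒ slack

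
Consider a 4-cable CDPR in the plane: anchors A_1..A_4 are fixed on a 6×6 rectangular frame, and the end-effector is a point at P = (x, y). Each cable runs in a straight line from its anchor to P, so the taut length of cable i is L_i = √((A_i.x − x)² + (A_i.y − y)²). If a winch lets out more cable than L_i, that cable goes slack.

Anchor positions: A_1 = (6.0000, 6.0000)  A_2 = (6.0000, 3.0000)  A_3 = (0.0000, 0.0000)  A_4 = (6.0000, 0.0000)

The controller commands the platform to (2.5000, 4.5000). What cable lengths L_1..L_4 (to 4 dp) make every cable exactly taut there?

(3.8079, 3.8079, 5.1478, 5.7009)

cable 1: Δx=3.5000, Δy=1.5000; L_1 = √(Δx²+Δy²) = 3.8079
cable 2: Δx=3.5000, Δy=-1.5000; L_2 = √(Δx²+Δy²) = 3.8079
cable 3: Δx=-2.5000, Δy=-4.5000; L_3 = √(Δx²+Δy²) = 5.1478
cable 4: Δx=3.5000, Δy=-4.5000; L_4 = √(Δx²+Δy²) = 5.7009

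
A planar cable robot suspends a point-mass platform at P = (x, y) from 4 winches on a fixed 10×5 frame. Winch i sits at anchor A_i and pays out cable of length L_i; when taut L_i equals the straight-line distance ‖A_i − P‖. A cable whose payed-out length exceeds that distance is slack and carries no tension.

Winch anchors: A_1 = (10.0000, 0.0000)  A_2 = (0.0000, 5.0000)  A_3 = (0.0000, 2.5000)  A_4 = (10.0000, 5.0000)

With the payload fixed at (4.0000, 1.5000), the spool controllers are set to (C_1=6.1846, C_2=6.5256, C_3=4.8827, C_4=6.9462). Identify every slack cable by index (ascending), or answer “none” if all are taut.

2, 3

i=1: geometric 6.1847 vs commanded 6.1846 ⇒ taut
i=2: geometric 5.3151 vs commanded 6.5256 ⇒ slack
i=3: geometric 4.1231 vs commanded 4.8827 ⇒ slack
i=4: geometric 6.9462 vs commanded 6.9462 ⇒ taut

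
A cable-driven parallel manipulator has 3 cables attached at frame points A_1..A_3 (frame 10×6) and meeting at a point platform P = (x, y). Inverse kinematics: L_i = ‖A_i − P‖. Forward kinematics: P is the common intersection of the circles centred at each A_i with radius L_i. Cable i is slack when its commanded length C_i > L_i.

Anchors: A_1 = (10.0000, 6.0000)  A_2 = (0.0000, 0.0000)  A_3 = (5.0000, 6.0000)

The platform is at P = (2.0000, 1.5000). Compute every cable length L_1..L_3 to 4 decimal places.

L_1: Δ = A_1−P = (8.0000, 4.5000) → ‖Δ‖ = √84.2500 = 9.1788
L_2: Δ = A_2−P = (-2.0000, -1.5000) → ‖Δ‖ = √6.2500 = 2.5000
L_3: Δ = A_3−P = (3.0000, 4.5000) → ‖Δ‖ = √29.2500 = 5.4083

(9.1788, 2.5000, 5.4083)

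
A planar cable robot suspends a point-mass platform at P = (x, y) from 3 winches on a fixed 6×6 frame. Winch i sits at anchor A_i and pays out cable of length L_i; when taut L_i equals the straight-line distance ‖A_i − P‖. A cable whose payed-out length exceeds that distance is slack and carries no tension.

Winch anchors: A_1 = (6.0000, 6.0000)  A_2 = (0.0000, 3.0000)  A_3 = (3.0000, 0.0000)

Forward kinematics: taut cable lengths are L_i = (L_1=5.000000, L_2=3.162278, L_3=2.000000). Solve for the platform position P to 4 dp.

(3.0000, 2.0000)

each cable: (A_i−P)·(A_i−P) = L_i²; let c_i = ‖A_i‖²−L_i²
c_1 = 36.0000+36.0000−25.0000 = 47.0000
row 1: 12.0000x + 6.0000y = 48.0000  (c_2=-1.0000)
row 2: 6.0000x + 12.0000y = 42.0000  (c_3=5.0000)
Cramer on rows 1–2 → x = 3.0000, y = 2.0000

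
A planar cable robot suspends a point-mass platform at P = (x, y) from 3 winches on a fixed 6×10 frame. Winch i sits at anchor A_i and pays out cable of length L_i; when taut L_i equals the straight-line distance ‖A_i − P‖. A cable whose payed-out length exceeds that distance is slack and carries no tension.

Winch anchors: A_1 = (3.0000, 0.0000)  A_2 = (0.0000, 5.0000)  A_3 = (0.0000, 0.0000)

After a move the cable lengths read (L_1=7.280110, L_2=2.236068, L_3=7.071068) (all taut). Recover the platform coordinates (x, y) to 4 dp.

expand ‖A_i−P‖²=L_i² and subtract eq 1 (q_i ≔ ‖A_i‖²−L_i²)
q_1 = 9.0000+0.0000−53.0000 = -44.0000
eq1−eq2 → [6.0000  -10.0000]·P = -64.0000
eq1−eq3 → [6.0000  0.0000]·P = 6.0000
2×2 solve → P = (1.0000, 7.0000)

(1.0000, 7.0000)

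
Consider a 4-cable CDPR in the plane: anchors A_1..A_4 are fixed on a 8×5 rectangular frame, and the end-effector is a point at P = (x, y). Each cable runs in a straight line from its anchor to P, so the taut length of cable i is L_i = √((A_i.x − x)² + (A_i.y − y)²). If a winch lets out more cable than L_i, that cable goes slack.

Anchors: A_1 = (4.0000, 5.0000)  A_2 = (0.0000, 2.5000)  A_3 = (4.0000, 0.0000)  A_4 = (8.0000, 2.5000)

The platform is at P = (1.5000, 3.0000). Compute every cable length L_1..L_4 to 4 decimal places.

(3.2016, 1.5811, 3.9051, 6.5192)

L_1 = √((4.0000−1.5000)² + (5.0000−3.0000)²) = 3.2016
L_2 = √((0.0000−1.5000)² + (2.5000−3.0000)²) = 1.5811
L_3 = √((4.0000−1.5000)² + (0.0000−3.0000)²) = 3.9051
L_4 = √((8.0000−1.5000)² + (2.5000−3.0000)²) = 6.5192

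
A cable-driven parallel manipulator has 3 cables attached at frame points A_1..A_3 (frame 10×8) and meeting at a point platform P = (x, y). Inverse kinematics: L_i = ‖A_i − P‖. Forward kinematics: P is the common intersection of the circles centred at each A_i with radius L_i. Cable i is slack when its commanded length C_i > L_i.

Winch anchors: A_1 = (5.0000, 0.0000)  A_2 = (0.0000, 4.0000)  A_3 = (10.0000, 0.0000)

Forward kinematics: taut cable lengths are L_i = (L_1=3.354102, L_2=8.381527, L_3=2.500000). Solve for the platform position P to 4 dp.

each cable: (A_i−P)·(A_i−P) = L_i²; let q_i = ‖A_i‖²−L_i²
q_1 = 25.0000+0.0000−11.2500 = 13.7500
row 1: 10.0000x − 8.0000y = 68.0000  (q_2=-54.2500)
row 2: -10.0000x + 0.0000y = -80.0000  (q_3=93.7500)
Cramer on rows 1–2 → x = 8.0000, y = 1.5000

(8.0000, 1.5000)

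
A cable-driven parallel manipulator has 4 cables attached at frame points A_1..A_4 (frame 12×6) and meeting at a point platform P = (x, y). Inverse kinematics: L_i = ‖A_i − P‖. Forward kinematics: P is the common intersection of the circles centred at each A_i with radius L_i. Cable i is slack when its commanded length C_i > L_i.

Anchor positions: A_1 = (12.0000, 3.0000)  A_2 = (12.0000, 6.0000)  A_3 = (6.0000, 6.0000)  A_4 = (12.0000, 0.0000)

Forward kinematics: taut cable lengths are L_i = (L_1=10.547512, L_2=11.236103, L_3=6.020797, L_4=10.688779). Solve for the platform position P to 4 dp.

(1.5000, 2.0000)

each cable: (A_i−P)·(A_i−P) = L_i²; let c_i = ‖A_i‖²−L_i²
c_1 = 144.0000+9.0000−111.2500 = 41.7500
row 1: 0.0000x − 6.0000y = -12.0000  (c_2=53.7500)
row 2: 12.0000x − 6.0000y = 6.0000  (c_3=35.7500)
row 3: 0.0000x + 6.0000y = 12.0000  (c_4=29.7500)
Cramer on rows 1–2 → x = 1.5000, y = 2.0000
check cable 4: ‖A_4−P‖² = 114.2500 ≈ L_4² = 114.2500 ✓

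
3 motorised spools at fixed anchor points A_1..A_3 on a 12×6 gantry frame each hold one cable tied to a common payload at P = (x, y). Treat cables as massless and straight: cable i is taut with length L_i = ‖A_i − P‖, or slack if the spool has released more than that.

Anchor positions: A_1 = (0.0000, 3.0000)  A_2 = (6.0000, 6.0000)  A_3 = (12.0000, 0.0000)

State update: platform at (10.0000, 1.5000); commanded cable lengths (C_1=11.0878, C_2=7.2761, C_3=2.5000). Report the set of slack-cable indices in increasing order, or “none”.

cable 1: √((-10.0000)²+(1.5000)²)=10.1119, C_1=11.0878: slack
cable 2: √((-4.0000)²+(4.5000)²)=6.0208, C_2=7.2761: slack
cable 3: √((2.0000)²+(-1.5000)²)=2.5000, C_3=2.5000: taut

1, 2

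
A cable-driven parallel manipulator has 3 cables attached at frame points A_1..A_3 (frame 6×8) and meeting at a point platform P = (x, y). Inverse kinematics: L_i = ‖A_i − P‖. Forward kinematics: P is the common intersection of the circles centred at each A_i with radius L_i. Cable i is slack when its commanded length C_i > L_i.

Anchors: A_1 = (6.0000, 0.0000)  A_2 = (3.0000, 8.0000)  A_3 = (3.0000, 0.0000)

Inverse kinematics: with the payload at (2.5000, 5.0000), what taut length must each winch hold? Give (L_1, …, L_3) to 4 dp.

L_1 = √((6.0000−2.5000)² + (0.0000−5.0000)²) = 6.1033
L_2 = √((3.0000−2.5000)² + (8.0000−5.0000)²) = 3.0414
L_3 = √((3.0000−2.5000)² + (0.0000−5.0000)²) = 5.0249

(6.1033, 3.0414, 5.0249)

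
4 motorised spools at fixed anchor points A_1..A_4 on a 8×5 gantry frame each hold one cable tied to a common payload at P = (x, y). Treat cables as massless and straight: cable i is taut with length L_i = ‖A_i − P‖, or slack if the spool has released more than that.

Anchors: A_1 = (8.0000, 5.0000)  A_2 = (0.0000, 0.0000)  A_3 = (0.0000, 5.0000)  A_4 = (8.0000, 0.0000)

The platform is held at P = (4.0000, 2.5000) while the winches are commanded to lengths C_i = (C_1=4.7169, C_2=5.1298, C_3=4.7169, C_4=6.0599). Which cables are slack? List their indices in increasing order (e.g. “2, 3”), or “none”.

cable 1: L_1 = ‖A_1−P‖ = 4.7170;  C_1 = 4.7169 → taut
cable 2: L_2 = ‖A_2−P‖ = 4.7170;  C_2 = 5.1298 → slack
cable 3: L_3 = ‖A_3−P‖ = 4.7170;  C_3 = 4.7169 → taut
cable 4: L_4 = ‖A_4−P‖ = 4.7170;  C_4 = 6.0599 → slack

2, 4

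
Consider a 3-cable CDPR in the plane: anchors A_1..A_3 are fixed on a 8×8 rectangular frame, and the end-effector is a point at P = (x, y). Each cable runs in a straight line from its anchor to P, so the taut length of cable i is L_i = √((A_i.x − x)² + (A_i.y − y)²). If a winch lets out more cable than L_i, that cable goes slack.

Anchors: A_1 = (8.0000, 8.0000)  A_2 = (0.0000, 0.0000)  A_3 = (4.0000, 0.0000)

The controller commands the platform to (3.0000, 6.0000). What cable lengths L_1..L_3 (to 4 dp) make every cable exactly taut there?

L_1: Δ = A_1−P = (5.0000, 2.0000) → ‖Δ‖ = √29.0000 = 5.3852
L_2: Δ = A_2−P = (-3.0000, -6.0000) → ‖Δ‖ = √45.0000 = 6.7082
L_3: Δ = A_3−P = (1.0000, -6.0000) → ‖Δ‖ = √37.0000 = 6.0828

(5.3852, 6.7082, 6.0828)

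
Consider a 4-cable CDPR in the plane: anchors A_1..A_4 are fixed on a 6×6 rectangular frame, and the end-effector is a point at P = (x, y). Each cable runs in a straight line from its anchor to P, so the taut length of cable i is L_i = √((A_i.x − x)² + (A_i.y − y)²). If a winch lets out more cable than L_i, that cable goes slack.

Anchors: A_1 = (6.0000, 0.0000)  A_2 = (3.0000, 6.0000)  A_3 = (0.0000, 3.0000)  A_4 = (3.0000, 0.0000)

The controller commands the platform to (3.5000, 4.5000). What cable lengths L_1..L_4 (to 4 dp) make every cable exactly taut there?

cable 1: Δx=2.5000, Δy=-4.5000; L_1 = √(Δx²+Δy²) = 5.1478
cable 2: Δx=-0.5000, Δy=1.5000; L_2 = √(Δx²+Δy²) = 1.5811
cable 3: Δx=-3.5000, Δy=-1.5000; L_3 = √(Δx²+Δy²) = 3.8079
cable 4: Δx=-0.5000, Δy=-4.5000; L_4 = √(Δx²+Δy²) = 4.5277

(5.1478, 1.5811, 3.8079, 4.5277)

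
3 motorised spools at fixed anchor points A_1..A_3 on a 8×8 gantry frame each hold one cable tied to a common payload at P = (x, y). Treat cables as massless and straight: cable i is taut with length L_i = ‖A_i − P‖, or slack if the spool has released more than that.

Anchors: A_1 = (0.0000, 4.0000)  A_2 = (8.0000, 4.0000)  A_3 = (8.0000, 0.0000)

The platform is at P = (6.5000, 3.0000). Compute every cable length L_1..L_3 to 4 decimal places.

(6.5765, 1.8028, 3.3541)

cable 1: Δx=-6.5000, Δy=1.0000; L_1 = √(Δx²+Δy²) = 6.5765
cable 2: Δx=1.5000, Δy=1.0000; L_2 = √(Δx²+Δy²) = 1.8028
cable 3: Δx=1.5000, Δy=-3.0000; L_3 = √(Δx²+Δy²) = 3.3541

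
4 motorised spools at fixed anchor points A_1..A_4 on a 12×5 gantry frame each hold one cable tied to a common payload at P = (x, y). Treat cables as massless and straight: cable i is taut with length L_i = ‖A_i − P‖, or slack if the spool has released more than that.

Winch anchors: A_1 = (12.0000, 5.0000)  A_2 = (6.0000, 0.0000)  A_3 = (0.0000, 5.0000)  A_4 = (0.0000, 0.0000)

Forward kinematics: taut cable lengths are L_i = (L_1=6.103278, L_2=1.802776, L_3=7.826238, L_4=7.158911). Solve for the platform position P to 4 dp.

circle eqns → linear via eq_j − eq_1; set c_j = A_j·A_j − L_j²
c_1 = 144.0000+25.0000−37.2500 = 131.7500
12.0000·x + 10.0000·y = c_1−c_2 = 99.0000
24.0000·x + 0.0000·y = c_1−c_3 = 168.0000
24.0000·x + 10.0000·y = c_1−c_4 = 183.0000
solve first two rows → x=7.0000, y=1.5000
check cable 4: ‖A_4−P‖² = 51.2500 ≈ L_4² = 51.2500 ✓

(7.0000, 1.5000)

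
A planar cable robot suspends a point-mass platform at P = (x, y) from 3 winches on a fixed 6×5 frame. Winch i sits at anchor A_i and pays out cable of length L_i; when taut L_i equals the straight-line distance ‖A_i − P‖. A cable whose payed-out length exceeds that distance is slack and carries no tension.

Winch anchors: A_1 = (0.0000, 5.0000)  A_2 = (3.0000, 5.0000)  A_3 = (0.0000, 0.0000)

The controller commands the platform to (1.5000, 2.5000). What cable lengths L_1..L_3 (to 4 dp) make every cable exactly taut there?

L_1 = √((0.0000−1.5000)² + (5.0000−2.5000)²) = 2.9155
L_2 = √((3.0000−1.5000)² + (5.0000−2.5000)²) = 2.9155
L_3 = √((0.0000−1.5000)² + (0.0000−2.5000)²) = 2.9155

(2.9155, 2.9155, 2.9155)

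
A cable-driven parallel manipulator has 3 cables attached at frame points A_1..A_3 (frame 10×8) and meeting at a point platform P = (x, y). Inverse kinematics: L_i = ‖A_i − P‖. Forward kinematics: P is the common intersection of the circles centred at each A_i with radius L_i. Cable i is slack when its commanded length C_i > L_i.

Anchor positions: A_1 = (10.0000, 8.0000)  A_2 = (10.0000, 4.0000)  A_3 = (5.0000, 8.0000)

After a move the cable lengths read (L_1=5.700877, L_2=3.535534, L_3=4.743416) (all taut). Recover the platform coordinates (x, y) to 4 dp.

expand ‖A_i−P‖²=L_i² and subtract eq 1 (q_i ≔ ‖A_i‖²−L_i²)
q_1 = 100.0000+64.0000−32.5000 = 131.5000
eq1−eq2 → [0.0000  8.0000]·P = 28.0000
eq1−eq3 → [10.0000  0.0000]·P = 65.0000
2×2 solve → P = (6.5000, 3.5000)

(6.5000, 3.5000)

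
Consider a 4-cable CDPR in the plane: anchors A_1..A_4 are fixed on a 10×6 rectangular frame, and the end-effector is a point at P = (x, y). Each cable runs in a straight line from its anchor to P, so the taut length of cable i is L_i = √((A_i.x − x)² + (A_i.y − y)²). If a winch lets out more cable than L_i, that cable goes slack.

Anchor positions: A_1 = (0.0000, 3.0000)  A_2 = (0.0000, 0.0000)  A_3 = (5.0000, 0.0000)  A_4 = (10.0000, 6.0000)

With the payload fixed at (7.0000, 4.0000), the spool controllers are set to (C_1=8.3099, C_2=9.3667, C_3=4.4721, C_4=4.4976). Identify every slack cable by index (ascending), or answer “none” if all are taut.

1, 2, 4

cable 1: L_1 = ‖A_1−P‖ = 7.0711;  C_1 = 8.3099 → slack
cable 2: L_2 = ‖A_2−P‖ = 8.0623;  C_2 = 9.3667 → slack
cable 3: L_3 = ‖A_3−P‖ = 4.4721;  C_3 = 4.4721 → taut
cable 4: L_4 = ‖A_4−P‖ = 3.6056;  C_4 = 4.4976 → slack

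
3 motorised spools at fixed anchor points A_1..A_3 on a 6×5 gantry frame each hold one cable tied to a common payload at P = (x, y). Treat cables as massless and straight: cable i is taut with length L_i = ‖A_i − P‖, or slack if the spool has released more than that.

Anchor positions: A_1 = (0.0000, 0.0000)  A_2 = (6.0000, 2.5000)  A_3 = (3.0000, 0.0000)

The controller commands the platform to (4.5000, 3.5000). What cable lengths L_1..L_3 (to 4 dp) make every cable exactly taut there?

(5.7009, 1.8028, 3.8079)

cable 1: Δx=-4.5000, Δy=-3.5000; L_1 = √(Δx²+Δy²) = 5.7009
cable 2: Δx=1.5000, Δy=-1.0000; L_2 = √(Δx²+Δy²) = 1.8028
cable 3: Δx=-1.5000, Δy=-3.5000; L_3 = √(Δx²+Δy²) = 3.8079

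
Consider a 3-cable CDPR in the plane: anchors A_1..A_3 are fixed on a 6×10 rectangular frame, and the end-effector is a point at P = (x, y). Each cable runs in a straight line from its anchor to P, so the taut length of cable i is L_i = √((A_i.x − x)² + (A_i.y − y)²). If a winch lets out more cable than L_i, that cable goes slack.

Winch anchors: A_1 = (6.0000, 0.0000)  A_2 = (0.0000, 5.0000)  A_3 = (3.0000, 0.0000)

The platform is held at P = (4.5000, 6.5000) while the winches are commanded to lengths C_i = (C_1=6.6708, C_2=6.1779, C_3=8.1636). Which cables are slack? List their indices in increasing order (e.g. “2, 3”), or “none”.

cable 1: L_1 = ‖A_1−P‖ = 6.6708;  C_1 = 6.6708 → taut
cable 2: L_2 = ‖A_2−P‖ = 4.7434;  C_2 = 6.1779 → slack
cable 3: L_3 = ‖A_3−P‖ = 6.6708;  C_3 = 8.1636 → slack

2, 3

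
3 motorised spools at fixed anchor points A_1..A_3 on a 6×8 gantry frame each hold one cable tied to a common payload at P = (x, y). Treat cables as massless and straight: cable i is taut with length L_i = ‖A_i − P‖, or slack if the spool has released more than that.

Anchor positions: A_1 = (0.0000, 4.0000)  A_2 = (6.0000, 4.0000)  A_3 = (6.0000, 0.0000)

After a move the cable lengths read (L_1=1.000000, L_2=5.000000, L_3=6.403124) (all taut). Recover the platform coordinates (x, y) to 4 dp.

circle eqns → linear via eq_j − eq_1; set q_j = A_j·A_j − L_j²
q_1 = 0.0000+16.0000−1.0000 = 15.0000
-12.0000·x + 0.0000·y = q_1−q_2 = -12.0000
-12.0000·x + 8.0000·y = q_1−q_3 = 20.0000
solve first two rows → x=1.0000, y=4.0000

(1.0000, 4.0000)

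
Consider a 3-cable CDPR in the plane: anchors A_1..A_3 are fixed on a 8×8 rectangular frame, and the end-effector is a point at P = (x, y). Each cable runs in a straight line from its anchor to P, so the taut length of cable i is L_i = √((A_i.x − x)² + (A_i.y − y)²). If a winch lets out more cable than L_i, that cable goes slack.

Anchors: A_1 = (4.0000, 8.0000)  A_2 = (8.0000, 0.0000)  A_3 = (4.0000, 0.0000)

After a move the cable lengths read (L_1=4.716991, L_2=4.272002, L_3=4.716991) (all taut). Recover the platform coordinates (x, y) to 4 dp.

(6.5000, 4.0000)

expand ‖A_i−P‖²=L_i² and subtract eq 1 (q_i ≔ ‖A_i‖²−L_i²)
q_1 = 16.0000+64.0000−22.2500 = 57.7500
eq1−eq2 → [-8.0000  16.0000]·P = 12.0000
eq1−eq3 → [0.0000  16.0000]·P = 64.0000
2×2 solve → P = (6.5000, 4.0000)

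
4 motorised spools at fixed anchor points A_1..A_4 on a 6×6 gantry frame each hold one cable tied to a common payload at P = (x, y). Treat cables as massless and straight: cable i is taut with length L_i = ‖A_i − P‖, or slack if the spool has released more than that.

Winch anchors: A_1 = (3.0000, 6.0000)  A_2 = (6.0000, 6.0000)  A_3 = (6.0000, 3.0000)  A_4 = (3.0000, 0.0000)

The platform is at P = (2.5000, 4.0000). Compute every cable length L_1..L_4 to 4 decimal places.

(2.0616, 4.0311, 3.6401, 4.0311)

L_1: Δ = A_1−P = (0.5000, 2.0000) → ‖Δ‖ = √4.2500 = 2.0616
L_2: Δ = A_2−P = (3.5000, 2.0000) → ‖Δ‖ = √16.2500 = 4.0311
L_3: Δ = A_3−P = (3.5000, -1.0000) → ‖Δ‖ = √13.2500 = 3.6401
L_4: Δ = A_4−P = (0.5000, -4.0000) → ‖Δ‖ = √16.2500 = 4.0311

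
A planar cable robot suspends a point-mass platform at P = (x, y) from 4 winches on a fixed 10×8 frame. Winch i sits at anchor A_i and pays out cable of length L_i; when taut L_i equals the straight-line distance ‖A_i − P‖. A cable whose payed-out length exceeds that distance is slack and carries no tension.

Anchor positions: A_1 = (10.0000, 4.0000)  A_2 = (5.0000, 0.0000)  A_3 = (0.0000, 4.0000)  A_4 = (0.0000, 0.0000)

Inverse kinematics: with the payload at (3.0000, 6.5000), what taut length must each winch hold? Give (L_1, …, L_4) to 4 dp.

(7.4330, 6.8007, 3.9051, 7.1589)

L_1 = √((10.0000−3.0000)² + (4.0000−6.5000)²) = 7.4330
L_2 = √((5.0000−3.0000)² + (0.0000−6.5000)²) = 6.8007
L_3 = √((0.0000−3.0000)² + (4.0000−6.5000)²) = 3.9051
L_4 = √((0.0000−3.0000)² + (0.0000−6.5000)²) = 7.1589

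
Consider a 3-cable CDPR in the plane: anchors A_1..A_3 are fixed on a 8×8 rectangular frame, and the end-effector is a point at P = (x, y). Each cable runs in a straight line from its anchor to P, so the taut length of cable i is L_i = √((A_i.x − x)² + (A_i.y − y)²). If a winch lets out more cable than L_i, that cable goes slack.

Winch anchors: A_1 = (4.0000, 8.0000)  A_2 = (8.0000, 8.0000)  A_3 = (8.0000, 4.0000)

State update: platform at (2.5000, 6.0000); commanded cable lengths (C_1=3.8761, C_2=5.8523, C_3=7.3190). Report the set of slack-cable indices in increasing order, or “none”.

i=1: geometric 2.5000 vs commanded 3.8761 ⇒ slack
i=2: geometric 5.8523 vs commanded 5.8523 ⇒ taut
i=3: geometric 5.8523 vs commanded 7.3190 ⇒ slack

1, 3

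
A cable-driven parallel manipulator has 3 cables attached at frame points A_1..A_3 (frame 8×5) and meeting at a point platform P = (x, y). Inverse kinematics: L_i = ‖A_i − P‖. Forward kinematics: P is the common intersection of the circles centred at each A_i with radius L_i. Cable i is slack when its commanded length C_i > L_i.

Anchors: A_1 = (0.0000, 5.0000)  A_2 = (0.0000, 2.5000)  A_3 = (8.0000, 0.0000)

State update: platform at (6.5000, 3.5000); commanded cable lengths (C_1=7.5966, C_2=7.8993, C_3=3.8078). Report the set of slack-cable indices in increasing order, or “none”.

cable 1: √((-6.5000)²+(1.5000)²)=6.6708, C_1=7.5966: slack
cable 2: √((-6.5000)²+(-1.0000)²)=6.5765, C_2=7.8993: slack
cable 3: √((1.5000)²+(-3.5000)²)=3.8079, C_3=3.8078: taut

1, 2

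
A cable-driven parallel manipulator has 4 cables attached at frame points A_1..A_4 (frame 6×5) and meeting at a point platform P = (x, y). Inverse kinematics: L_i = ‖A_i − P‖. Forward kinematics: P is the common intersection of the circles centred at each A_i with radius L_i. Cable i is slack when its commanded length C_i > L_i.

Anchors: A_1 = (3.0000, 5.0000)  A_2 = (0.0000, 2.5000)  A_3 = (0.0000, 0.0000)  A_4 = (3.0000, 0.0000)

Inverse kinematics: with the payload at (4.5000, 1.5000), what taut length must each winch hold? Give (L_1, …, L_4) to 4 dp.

L_1: Δ = A_1−P = (-1.5000, 3.5000) → ‖Δ‖ = √14.5000 = 3.8079
L_2: Δ = A_2−P = (-4.5000, 1.0000) → ‖Δ‖ = √21.2500 = 4.6098
L_3: Δ = A_3−P = (-4.5000, -1.5000) → ‖Δ‖ = √22.5000 = 4.7434
L_4: Δ = A_4−P = (-1.5000, -1.5000) → ‖Δ‖ = √4.5000 = 2.1213

(3.8079, 4.6098, 4.7434, 2.1213)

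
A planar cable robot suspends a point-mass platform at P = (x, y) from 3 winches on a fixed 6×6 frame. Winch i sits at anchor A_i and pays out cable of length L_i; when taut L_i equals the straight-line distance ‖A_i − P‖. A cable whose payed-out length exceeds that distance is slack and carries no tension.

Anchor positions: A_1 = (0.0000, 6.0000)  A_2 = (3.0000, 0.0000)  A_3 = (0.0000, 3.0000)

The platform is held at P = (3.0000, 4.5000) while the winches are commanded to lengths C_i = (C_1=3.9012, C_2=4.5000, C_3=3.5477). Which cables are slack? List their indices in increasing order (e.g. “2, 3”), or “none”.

1, 3

cable 1: L_1 = ‖A_1−P‖ = 3.3541;  C_1 = 3.9012 → slack
cable 2: L_2 = ‖A_2−P‖ = 4.5000;  C_2 = 4.5000 → taut
cable 3: L_3 = ‖A_3−P‖ = 3.3541;  C_3 = 3.5477 → slack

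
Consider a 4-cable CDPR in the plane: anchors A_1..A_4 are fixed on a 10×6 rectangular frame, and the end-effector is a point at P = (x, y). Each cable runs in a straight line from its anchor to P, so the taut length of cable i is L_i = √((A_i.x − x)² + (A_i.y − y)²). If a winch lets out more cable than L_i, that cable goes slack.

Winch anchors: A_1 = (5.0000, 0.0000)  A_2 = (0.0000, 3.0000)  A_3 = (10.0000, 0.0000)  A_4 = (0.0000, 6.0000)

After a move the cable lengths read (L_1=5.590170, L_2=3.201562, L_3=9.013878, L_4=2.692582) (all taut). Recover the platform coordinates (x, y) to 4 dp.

(2.5000, 5.0000)

expand ‖A_i−P‖²=L_i² and subtract eq 1 (k_i ≔ ‖A_i‖²−L_i²)
k_1 = 25.0000+0.0000−31.2500 = -6.2500
eq1−eq2 → [10.0000  -6.0000]·P = -5.0000
eq1−eq3 → [-10.0000  0.0000]·P = -25.0000
eq1−eq4 → [10.0000  -12.0000]·P = -35.0000
2×2 solve → P = (2.5000, 5.0000)
check cable 4: ‖A_4−P‖² = 7.2500 ≈ L_4² = 7.2500 ✓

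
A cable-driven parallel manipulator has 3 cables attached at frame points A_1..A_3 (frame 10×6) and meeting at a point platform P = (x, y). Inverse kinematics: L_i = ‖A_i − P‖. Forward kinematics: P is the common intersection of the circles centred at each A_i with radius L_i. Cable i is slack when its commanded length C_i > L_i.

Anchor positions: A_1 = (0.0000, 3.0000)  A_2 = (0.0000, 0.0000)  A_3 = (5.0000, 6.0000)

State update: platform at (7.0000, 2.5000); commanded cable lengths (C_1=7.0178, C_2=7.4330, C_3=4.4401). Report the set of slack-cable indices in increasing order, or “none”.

i=1: geometric 7.0178 vs commanded 7.0178 ⇒ taut
i=2: geometric 7.4330 vs commanded 7.4330 ⇒ taut
i=3: geometric 4.0311 vs commanded 4.4401 ⇒ slack

3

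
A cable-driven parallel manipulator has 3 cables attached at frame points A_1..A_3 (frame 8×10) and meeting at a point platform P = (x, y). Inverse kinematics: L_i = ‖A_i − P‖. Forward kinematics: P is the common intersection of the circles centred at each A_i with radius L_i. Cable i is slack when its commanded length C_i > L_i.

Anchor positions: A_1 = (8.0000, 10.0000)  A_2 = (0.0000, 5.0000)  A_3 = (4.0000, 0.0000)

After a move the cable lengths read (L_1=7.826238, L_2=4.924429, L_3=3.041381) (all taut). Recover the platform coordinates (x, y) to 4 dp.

circle eqns → linear via eq_j − eq_1; set q_j = A_j·A_j − L_j²
q_1 = 64.0000+100.0000−61.2500 = 102.7500
16.0000·x + 10.0000·y = q_1−q_2 = 102.0000
8.0000·x + 20.0000·y = q_1−q_3 = 96.0000
solve first two rows → x=4.5000, y=3.0000

(4.5000, 3.0000)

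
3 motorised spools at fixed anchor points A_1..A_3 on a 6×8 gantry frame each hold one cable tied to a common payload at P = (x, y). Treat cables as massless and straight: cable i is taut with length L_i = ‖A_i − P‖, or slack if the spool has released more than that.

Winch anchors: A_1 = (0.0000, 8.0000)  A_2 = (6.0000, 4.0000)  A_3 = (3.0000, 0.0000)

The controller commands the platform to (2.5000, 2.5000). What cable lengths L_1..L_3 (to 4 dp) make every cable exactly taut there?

L_1: Δ = A_1−P = (-2.5000, 5.5000) → ‖Δ‖ = √36.5000 = 6.0415
L_2: Δ = A_2−P = (3.5000, 1.5000) → ‖Δ‖ = √14.5000 = 3.8079
L_3: Δ = A_3−P = (0.5000, -2.5000) → ‖Δ‖ = √6.5000 = 2.5495

(6.0415, 3.8079, 2.5495)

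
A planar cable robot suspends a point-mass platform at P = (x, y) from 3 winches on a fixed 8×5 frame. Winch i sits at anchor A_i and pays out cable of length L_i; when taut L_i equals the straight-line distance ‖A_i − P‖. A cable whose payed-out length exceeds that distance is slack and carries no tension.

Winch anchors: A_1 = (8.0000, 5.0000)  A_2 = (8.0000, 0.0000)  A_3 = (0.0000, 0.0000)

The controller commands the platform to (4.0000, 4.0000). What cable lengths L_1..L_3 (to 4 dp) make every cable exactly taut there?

(4.1231, 5.6569, 5.6569)

cable 1: Δx=4.0000, Δy=1.0000; L_1 = √(Δx²+Δy²) = 4.1231
cable 2: Δx=4.0000, Δy=-4.0000; L_2 = √(Δx²+Δy²) = 5.6569
cable 3: Δx=-4.0000, Δy=-4.0000; L_3 = √(Δx²+Δy²) = 5.6569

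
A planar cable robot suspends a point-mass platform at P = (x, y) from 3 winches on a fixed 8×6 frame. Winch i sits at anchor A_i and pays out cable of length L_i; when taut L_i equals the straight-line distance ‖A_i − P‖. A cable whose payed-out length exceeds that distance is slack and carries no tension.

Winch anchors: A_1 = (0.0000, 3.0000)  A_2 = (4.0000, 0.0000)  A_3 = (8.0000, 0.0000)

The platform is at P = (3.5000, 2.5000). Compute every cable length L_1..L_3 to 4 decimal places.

(3.5355, 2.5495, 5.1478)

cable 1: Δx=-3.5000, Δy=0.5000; L_1 = √(Δx²+Δy²) = 3.5355
cable 2: Δx=0.5000, Δy=-2.5000; L_2 = √(Δx²+Δy²) = 2.5495
cable 3: Δx=4.5000, Δy=-2.5000; L_3 = √(Δx²+Δy²) = 5.1478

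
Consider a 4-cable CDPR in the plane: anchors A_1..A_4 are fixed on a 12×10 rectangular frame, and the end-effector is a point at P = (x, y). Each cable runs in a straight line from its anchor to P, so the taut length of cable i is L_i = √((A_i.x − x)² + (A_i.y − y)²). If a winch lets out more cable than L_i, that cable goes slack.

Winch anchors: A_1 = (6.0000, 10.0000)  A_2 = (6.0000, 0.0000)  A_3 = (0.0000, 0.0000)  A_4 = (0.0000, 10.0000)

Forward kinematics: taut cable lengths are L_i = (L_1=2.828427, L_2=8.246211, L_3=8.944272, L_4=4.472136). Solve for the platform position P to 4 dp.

(4.0000, 8.0000)

each cable: (A_i−P)·(A_i−P) = L_i²; let k_i = ‖A_i‖²−L_i²
k_1 = 36.0000+100.0000−8.0000 = 128.0000
row 1: 0.0000x + 20.0000y = 160.0000  (k_2=-32.0000)
row 2: 12.0000x + 20.0000y = 208.0000  (k_3=-80.0000)
row 3: 12.0000x + 0.0000y = 48.0000  (k_4=80.0000)
Cramer on rows 1–2 → x = 4.0000, y = 8.0000
check cable 4: ‖A_4−P‖² = 20.0000 ≈ L_4² = 20.0000 ✓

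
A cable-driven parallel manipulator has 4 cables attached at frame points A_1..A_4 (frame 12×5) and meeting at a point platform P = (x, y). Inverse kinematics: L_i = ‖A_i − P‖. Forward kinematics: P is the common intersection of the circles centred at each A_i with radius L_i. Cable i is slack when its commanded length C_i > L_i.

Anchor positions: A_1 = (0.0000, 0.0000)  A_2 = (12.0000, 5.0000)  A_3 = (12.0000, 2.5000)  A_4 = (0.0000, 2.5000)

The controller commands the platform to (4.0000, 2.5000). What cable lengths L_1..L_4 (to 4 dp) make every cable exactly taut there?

(4.7170, 8.3815, 8.0000, 4.0000)

L_1: Δ = A_1−P = (-4.0000, -2.5000) → ‖Δ‖ = √22.2500 = 4.7170
L_2: Δ = A_2−P = (8.0000, 2.5000) → ‖Δ‖ = √70.2500 = 8.3815
L_3: Δ = A_3−P = (8.0000, 0.0000) → ‖Δ‖ = √64.0000 = 8.0000
L_4: Δ = A_4−P = (-4.0000, 0.0000) → ‖Δ‖ = √16.0000 = 4.0000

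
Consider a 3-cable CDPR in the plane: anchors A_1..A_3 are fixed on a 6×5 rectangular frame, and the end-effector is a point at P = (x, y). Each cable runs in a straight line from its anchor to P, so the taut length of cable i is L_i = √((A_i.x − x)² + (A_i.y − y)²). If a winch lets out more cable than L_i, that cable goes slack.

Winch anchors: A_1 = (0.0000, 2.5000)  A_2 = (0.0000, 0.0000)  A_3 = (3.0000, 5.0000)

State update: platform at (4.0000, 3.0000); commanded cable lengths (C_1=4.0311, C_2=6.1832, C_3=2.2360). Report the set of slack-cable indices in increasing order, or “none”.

i=1: geometric 4.0311 vs commanded 4.0311 ⇒ taut
i=2: geometric 5.0000 vs commanded 6.1832 ⇒ slack
i=3: geometric 2.2361 vs commanded 2.2360 ⇒ taut

2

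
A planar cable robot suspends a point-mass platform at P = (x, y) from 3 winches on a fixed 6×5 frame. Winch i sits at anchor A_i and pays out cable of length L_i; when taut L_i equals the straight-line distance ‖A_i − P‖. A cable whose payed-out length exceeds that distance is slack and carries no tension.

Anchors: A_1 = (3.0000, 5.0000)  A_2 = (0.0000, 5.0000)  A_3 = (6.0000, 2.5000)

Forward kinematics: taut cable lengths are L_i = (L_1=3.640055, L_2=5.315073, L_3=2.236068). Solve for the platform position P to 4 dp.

each cable: (A_i−P)·(A_i−P) = L_i²; let q_i = ‖A_i‖²−L_i²
q_1 = 9.0000+25.0000−13.2500 = 20.7500
row 1: 6.0000x + 0.0000y = 24.0000  (q_2=-3.2500)
row 2: -6.0000x + 5.0000y = -16.5000  (q_3=37.2500)
Cramer on rows 1–2 → x = 4.0000, y = 1.5000

(4.0000, 1.5000)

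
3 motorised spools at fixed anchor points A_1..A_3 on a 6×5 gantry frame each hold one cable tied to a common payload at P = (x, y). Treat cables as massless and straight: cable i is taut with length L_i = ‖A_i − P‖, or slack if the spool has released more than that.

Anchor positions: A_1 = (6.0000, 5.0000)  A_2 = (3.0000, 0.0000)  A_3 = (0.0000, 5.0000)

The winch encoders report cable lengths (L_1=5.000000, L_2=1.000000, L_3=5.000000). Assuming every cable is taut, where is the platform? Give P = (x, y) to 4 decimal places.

(3.0000, 1.0000)

expand ‖A_i−P‖²=L_i² and subtract eq 1 (q_i ≔ ‖A_i‖²−L_i²)
q_1 = 36.0000+25.0000−25.0000 = 36.0000
eq1−eq2 → [6.0000  10.0000]·P = 28.0000
eq1−eq3 → [12.0000  0.0000]·P = 36.0000
2×2 solve → P = (3.0000, 1.0000)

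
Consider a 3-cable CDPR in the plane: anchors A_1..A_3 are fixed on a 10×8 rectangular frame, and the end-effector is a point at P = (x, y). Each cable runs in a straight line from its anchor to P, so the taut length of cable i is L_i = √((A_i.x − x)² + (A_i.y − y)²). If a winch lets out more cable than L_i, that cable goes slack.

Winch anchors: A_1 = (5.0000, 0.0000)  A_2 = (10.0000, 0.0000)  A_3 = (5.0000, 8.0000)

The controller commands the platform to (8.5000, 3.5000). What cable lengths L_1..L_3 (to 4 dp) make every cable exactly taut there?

(4.9497, 3.8079, 5.7009)

L_1 = √((5.0000−8.5000)² + (0.0000−3.5000)²) = 4.9497
L_2 = √((10.0000−8.5000)² + (0.0000−3.5000)²) = 3.8079
L_3 = √((5.0000−8.5000)² + (8.0000−3.5000)²) = 5.7009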